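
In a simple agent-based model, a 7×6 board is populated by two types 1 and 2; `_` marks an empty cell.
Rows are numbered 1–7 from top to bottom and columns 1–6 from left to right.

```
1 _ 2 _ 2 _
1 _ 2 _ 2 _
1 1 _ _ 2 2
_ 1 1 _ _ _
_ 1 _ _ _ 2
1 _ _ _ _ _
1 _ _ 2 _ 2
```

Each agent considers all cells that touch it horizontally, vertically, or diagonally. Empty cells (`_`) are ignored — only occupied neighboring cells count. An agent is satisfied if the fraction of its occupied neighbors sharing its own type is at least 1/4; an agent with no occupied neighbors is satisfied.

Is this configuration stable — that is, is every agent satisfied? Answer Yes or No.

Row 1: (1,1)1 1/1 ✓ · (1,3)2 1/1 ✓ · (1,5)2 1/1 ✓
Row 2: (2,1)1 3/3 ✓ · (2,3)2 1/2 ✓ · (2,5)2 3/3 ✓
Row 3: (3,1)1 3/3 ✓ · (3,2)1 4/5 ✓ · (3,5)2 2/2 ✓ · (3,6)2 2/2 ✓
Row 4: (4,2)1 4/4 ✓ · (4,3)1 3/3 ✓
Row 5: (5,2)1 3/3 ✓ · (5,6)2 0/0 ✓
Row 6: (6,1)1 2/2 ✓
Row 7: (7,1)1 1/1 ✓ · (7,4)2 0/0 ✓ · (7,6)2 0/0 ✓
All meet the threshold, so the configuration is stable.

Yes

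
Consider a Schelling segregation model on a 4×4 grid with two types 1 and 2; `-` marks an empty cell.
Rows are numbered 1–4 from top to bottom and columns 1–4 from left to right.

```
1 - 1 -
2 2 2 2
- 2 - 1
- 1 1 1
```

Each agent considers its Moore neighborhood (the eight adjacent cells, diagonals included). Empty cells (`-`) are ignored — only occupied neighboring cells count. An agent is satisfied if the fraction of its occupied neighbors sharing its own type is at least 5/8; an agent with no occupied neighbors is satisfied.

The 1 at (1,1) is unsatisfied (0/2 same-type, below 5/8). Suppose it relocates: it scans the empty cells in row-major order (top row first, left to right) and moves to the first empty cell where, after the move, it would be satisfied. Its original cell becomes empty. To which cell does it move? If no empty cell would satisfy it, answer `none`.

none

Vacating (1,1). Empty cells in order:
  (1,2): 1/4 same-type → still unsatisfied.
  (1,4): 1/3 same-type → still unsatisfied.
  (3,1): 1/4 same-type → still unsatisfied.
  (3,3): 4/8 same-type → still unsatisfied.
  (4,1): 1/2 same-type → still unsatisfied.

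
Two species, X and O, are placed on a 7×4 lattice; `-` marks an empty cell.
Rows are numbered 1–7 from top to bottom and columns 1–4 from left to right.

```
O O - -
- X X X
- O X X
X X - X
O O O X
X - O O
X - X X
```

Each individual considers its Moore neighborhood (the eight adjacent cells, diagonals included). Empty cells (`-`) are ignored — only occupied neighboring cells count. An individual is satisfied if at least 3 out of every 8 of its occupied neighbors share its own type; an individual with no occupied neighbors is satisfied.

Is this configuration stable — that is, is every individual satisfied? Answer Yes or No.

(1,1)O 1/2 satisfied
(1,2)O 1/3 not
(2,2)X 2/5 satisfied
(2,3)X 4/6 satisfied
(2,4)X 3/3 satisfied
(3,2)O 0/5 not
(3,3)X 6/7 satisfied
(3,4)X 4/4 satisfied
(4,1)X 1/4 not
(4,2)X 2/6 not
(4,4)X 3/4 satisfied
(5,1)O 1/4 not
(5,2)O 3/6 satisfied
(5,3)O 3/6 satisfied
(5,4)X 1/4 not
(6,1)X 1/3 not
(6,3)O 3/6 satisfied
(6,4)O 2/5 satisfied
(7,1)X 1/1 satisfied
(7,3)X 1/3 not
(7,4)X 1/3 not
For instance (1,2) has only 1/3 same-type neighbors, below 3/8.

No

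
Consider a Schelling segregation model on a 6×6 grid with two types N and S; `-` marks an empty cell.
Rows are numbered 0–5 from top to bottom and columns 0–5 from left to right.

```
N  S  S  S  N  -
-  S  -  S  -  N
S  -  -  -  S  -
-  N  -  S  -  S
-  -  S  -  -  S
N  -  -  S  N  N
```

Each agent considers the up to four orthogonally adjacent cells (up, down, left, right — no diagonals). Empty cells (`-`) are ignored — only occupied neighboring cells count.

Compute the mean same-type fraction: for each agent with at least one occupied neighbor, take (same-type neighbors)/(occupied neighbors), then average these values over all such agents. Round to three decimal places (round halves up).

(0,0)N 0/1
(0,1)S 2/3
(0,2)S 2/2
(0,3)S 2/3
(0,4)N 0/1
(1,1)S 1/1
(1,3)S 1/1
(1,5)N — no occupied neighbors
(2,0)S — no occupied neighbors
(2,4)S — no occupied neighbors
(3,1)N — no occupied neighbors
(3,3)S — no occupied neighbors
(3,5)S 1/1
(4,2)S — no occupied neighbors
(4,5)S 1/2
(5,0)N — no occupied neighbors
(5,3)S 0/1
(5,4)N 1/2
(5,5)N 1/2
Sum over 12 agents: 0/1 + 2/3 + 2/2 + 2/3 + 0/1 + 1/1 + 1/1 + 1/1 + 1/2 + 0/1 + 1/2 + 1/2 = 41/6; mean = 41/6 ÷ 12 = 41/72 = 0.569444… → 0.569.

0.569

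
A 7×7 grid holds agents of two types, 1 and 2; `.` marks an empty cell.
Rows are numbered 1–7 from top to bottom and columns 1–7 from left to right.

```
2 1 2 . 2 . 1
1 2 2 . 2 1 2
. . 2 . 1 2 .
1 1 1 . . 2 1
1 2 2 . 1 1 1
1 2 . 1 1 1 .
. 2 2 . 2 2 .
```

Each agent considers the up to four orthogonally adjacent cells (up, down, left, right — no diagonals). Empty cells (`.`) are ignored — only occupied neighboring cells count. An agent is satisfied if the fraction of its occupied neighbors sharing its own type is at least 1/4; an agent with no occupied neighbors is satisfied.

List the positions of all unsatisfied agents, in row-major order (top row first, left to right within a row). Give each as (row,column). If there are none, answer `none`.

(1,1)2 0/2 not
(1,2)1 0/3 not
(1,3)2 1/2 satisfied
(1,5)2 1/1 satisfied
(1,7)1 0/1 not
(2,1)1 0/2 not
(2,2)2 1/3 satisfied
(2,3)2 3/3 satisfied
(2,5)2 1/3 satisfied
(2,6)1 0/3 not
(2,7)2 0/2 not
(3,3)2 1/2 satisfied
(3,5)1 0/2 not
(3,6)2 1/3 satisfied
(4,1)1 2/2 satisfied
(4,2)1 2/3 satisfied
(4,3)1 1/3 satisfied
(4,6)2 1/3 satisfied
(4,7)1 1/2 satisfied
(5,1)1 2/3 satisfied
(5,2)2 2/4 satisfied
(5,3)2 1/2 satisfied
(5,5)1 2/2 satisfied
(5,6)1 3/4 satisfied
(5,7)1 2/2 satisfied
(6,1)1 1/2 satisfied
(6,2)2 2/3 satisfied
(6,4)1 1/1 satisfied
(6,5)1 3/4 satisfied
(6,6)1 2/3 satisfied
(7,2)2 2/2 satisfied
(7,3)2 1/1 satisfied
(7,5)2 1/2 satisfied
(7,6)2 1/2 satisfied

(1,1), (1,2), (1,7), (2,1), (2,6), (2,7), (3,5)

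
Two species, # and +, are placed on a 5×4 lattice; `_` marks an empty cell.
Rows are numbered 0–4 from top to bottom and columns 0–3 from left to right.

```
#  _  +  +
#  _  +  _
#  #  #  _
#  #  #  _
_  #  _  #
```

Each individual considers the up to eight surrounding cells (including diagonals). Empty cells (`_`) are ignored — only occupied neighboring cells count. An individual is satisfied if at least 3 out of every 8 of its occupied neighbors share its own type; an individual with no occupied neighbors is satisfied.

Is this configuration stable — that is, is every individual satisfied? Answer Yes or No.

Row 0: (0,0)# 1/1 ✓ · (0,2)+ 2/2 ✓ · (0,3)+ 2/2 ✓
Row 1: (1,0)# 3/3 ✓ · (1,2)+ 2/4 ✓
Row 2: (2,0)# 4/4 ✓ · (2,1)# 6/7 ✓ · (2,2)# 3/4 ✓
Row 3: (3,0)# 4/4 ✓ · (3,1)# 6/6 ✓ · (3,2)# 5/5 ✓
Row 4: (4,1)# 3/3 ✓ · (4,3)# 1/1 ✓
All meet the threshold, so the configuration is stable.

Yes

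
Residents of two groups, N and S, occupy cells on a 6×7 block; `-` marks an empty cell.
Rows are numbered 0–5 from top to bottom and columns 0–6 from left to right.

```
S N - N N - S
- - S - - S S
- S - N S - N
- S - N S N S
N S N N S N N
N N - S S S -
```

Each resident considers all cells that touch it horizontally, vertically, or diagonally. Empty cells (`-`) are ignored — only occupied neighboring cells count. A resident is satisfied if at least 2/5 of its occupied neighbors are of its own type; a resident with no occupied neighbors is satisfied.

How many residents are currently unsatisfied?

Row 0: (0,0)S 0/1 unhappy · (0,1)N 0/2 unhappy · (0,3)N 1/2 ok · (0,4)N 1/2 ok · (0,6)S 2/2 ok
Row 1: (1,2)S 1/4 unhappy · (1,5)S 3/5 ok · (1,6)S 2/3 ok
Row 2: (2,1)S 2/2 ok · (2,3)N 1/4 unhappy · (2,4)S 2/5 ok · (2,6)N 1/4 unhappy
Row 3: (3,1)S 2/4 ok · (3,3)N 3/6 ok · (3,4)S 2/7 unhappy · (3,5)N 3/7 ok · (3,6)S 0/4 unhappy
Row 4: (4,0)N 2/4 ok · (4,1)S 1/5 unhappy · (4,2)N 3/6 ok · (4,3)N 2/6 unhappy · (4,4)S 4/8 ok · (4,5)N 2/7 unhappy · (4,6)N 2/4 ok
Row 5: (5,0)N 2/3 ok · (5,1)N 3/4 ok · (5,3)S 2/4 ok · (5,4)S 3/5 ok · (5,5)S 2/4 ok
Unsatisfied: (0,0), (0,1), (1,2), (2,3), (2,6), (3,4), (3,6), (4,1), (4,3), (4,5) — 10 in total.

10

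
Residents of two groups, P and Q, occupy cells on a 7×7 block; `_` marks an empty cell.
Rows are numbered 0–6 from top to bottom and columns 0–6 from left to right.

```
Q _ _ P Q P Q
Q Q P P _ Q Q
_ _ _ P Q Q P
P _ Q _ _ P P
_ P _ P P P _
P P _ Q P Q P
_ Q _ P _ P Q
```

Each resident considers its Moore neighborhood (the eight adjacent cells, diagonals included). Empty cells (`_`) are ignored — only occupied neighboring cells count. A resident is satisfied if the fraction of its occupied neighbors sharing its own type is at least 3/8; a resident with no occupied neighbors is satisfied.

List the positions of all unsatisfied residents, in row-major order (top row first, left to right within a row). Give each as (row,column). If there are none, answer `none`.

Row 0: (0,0)Q 2/2 ok · (0,3)P 2/3 ok · (0,4)Q 1/4 unhappy · (0,5)P 0/4 unhappy · (0,6)Q 2/3 ok
Row 1: (1,0)Q 2/2 ok · (1,1)Q 2/3 ok · (1,2)P 3/4 ok · (1,3)P 3/5 ok · (1,5)Q 5/7 ok · (1,6)Q 3/5 ok
Row 2: (2,3)P 2/4 ok · (2,4)Q 2/5 ok · (2,5)Q 3/6 ok · (2,6)P 2/5 ok
Row 3: (3,0)P 1/1 ok · (3,2)Q 0/3 unhappy · (3,5)P 4/6 ok · (3,6)P 3/4 ok
Row 4: (4,1)P 3/4 ok · (4,3)P 2/4 ok · (4,4)P 4/6 ok · (4,5)P 5/6 ok
Row 5: (5,0)P 2/3 ok · (5,1)P 2/3 ok · (5,3)Q 0/4 unhappy · (5,4)P 5/7 ok · (5,5)Q 1/6 unhappy · (5,6)P 2/4 ok
Row 6: (6,1)Q 0/2 unhappy · (6,3)P 1/2 ok · (6,5)P 2/4 ok · (6,6)Q 1/3 unhappy

(0,4), (0,5), (3,2), (5,3), (5,5), (6,1), (6,6)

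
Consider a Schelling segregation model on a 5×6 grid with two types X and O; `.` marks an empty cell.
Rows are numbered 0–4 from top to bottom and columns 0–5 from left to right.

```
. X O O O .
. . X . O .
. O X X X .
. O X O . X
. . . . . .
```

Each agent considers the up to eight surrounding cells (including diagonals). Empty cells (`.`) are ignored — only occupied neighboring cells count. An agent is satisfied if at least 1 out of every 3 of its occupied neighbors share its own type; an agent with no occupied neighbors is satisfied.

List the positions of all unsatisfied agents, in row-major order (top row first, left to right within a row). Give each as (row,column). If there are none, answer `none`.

Row 0: (0,1)X 1/2 satisfied · (0,2)O 1/3 satisfied · (0,3)O 3/4 satisfied · (0,4)O 2/2 satisfied
Row 1: (1,2)X 3/6 satisfied · (1,4)O 2/4 satisfied
Row 2: (2,1)O 1/4 not · (2,2)X 3/6 satisfied · (2,3)X 4/6 satisfied · (2,4)X 2/4 satisfied
Row 3: (3,1)O 1/3 satisfied · (3,2)X 2/5 satisfied · (3,3)O 0/4 not · (3,5)X 1/1 satisfied

(2,1), (3,3)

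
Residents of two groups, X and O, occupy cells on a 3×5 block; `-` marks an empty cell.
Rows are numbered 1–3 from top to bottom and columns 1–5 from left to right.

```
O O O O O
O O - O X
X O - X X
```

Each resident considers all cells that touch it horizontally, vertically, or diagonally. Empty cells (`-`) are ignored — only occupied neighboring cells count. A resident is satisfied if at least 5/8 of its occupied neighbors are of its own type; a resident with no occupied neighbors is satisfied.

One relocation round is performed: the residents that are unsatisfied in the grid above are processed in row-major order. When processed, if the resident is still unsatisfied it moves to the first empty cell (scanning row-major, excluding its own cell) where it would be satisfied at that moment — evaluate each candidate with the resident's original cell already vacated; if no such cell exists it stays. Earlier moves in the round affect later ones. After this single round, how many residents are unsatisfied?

3

Initially unsatisfied (in order): (2,4), (2,5), (3,1).
  (2,4) → (2,3).
  (2,5): no empty cell satisfies it; stays.
  (3,1): no empty cell satisfies it; stays.
Resulting grid:
O O O O O
O O O - X
X O - X X
Unsatisfied now: (1,5), (2,5), (3,1).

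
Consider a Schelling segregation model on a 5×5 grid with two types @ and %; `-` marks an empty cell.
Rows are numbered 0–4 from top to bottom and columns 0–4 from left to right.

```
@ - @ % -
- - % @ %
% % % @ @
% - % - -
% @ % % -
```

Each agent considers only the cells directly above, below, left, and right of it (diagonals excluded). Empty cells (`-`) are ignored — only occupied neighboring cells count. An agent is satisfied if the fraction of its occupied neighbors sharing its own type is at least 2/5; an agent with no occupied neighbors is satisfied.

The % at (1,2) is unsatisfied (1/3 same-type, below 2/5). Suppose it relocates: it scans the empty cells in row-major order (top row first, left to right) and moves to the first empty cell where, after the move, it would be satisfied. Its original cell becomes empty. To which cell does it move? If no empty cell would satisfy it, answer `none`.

(0,4)

Vacating (1,2). Empty cells in order:
  (0,1): 0/2 same-type → still unsatisfied.
  (0,4): 2/2 same-type → satisfied — stop here.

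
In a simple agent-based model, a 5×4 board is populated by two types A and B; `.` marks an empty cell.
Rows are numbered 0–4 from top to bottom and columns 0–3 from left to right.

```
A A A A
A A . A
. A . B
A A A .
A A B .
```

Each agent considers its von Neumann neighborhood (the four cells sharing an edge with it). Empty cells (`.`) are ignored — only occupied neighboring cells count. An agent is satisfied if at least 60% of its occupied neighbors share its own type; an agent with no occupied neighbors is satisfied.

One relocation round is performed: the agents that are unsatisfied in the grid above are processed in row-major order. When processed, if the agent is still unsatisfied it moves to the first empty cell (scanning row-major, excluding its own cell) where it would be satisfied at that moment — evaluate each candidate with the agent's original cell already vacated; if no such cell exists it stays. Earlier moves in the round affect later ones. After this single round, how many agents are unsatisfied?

Initially unsatisfied (in order): (1,3), (2,3), (3,2), (4,2).
  (1,3) → (1,2).
  (2,3): now satisfied by earlier moves; stays.
  (3,2) → (1,3).
  (4,2) → (3,3).
Resulting grid:
A A A A
A A A A
. A . B
A A . B
A A . .
Unsatisfied now: (2,3).

1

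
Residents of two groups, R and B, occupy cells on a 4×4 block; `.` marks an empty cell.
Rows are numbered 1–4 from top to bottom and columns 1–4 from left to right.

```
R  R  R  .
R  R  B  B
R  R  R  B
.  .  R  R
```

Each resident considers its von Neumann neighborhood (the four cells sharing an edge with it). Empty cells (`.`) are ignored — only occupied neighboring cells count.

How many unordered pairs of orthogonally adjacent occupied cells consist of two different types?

5

Scan each occupied cell's neighbors to the right and below so each pair is counted once.
Row 1: R(1,1)–R(1,2)= R(1,1)–R(2,1)= R(1,2)–R(1,3)= R(1,2)–R(2,2)= R(1,3)–B(2,3)≠  → 1/5 unlike.
Row 2: R(2,1)–R(2,2)= R(2,1)–R(3,1)= R(2,2)–B(2,3)≠ R(2,2)–R(3,2)= B(2,3)–B(2,4)= B(2,3)–R(3,3)≠ B(2,4)–B(3,4)=  → 2/7 unlike.
Row 3: R(3,1)–R(3,2)= R(3,2)–R(3,3)= R(3,3)–B(3,4)≠ R(3,3)–R(4,3)= B(3,4)–R(4,4)≠  → 2/5 unlike.
Row 4: R(4,3)–R(4,4)=  → 0/1 unlike.
Total adjacent occupied pairs: 18; unlike-type pairs: 5.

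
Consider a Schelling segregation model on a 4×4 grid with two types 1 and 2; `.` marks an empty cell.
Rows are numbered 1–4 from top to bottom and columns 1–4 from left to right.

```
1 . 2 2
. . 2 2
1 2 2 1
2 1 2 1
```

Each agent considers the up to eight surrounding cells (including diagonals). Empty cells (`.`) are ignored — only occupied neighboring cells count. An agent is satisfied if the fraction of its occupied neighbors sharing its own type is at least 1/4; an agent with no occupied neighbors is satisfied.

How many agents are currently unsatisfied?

(1,1)1 0/0 ok
(1,3)2 3/3 ok
(1,4)2 3/3 ok
(2,3)2 5/6 ok
(2,4)2 4/5 ok
(3,1)1 1/3 ok
(3,2)2 4/6 ok
(3,3)2 4/7 ok
(3,4)1 1/5 unhappy
(4,1)2 1/3 ok
(4,2)1 1/5 unhappy
(4,3)2 2/5 ok
(4,4)1 1/3 ok
Unsatisfied: (3,4), (4,2) — 2 in total.

2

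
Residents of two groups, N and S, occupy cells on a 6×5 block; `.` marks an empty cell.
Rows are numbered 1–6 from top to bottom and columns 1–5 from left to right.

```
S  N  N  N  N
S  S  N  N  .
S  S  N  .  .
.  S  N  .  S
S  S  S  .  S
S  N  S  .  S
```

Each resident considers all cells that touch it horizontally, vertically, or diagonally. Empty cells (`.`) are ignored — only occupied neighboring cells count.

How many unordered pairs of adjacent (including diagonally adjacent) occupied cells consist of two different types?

18

Scan each occupied cell's neighbors to the right and below (and the two forward diagonals) so each pair is counted once.
Row 1: S(1,1)–N(1,2)≠ S(1,1)–S(2,1)= S(1,1)–S(2,2)= N(1,2)–N(1,3)= N(1,2)–S(2,2)≠ N(1,2)–N(2,3)= N(1,2)–S(2,1)≠ N(1,3)–N(1,4)= N(1,3)–N(2,3)= N(1,3)–N(2,4)= N(1,3)–S(2,2)≠ N(1,4)–N(1,5)= N(1,4)–N(2,4)= N(1,4)–N(2,3)= N(1,5)–N(2,4)=  → 4/15 unlike.
Row 2: S(2,1)–S(2,2)= S(2,1)–S(3,1)= S(2,1)–S(3,2)= S(2,2)–N(2,3)≠ S(2,2)–S(3,2)= S(2,2)–N(3,3)≠ S(2,2)–S(3,1)= N(2,3)–N(2,4)= N(2,3)–N(3,3)= N(2,3)–S(3,2)≠ N(2,4)–N(3,3)=  → 3/11 unlike.
Row 3: S(3,1)–S(3,2)= S(3,1)–S(4,2)= S(3,2)–N(3,3)≠ S(3,2)–S(4,2)= S(3,2)–N(4,3)≠ N(3,3)–N(4,3)= N(3,3)–S(4,2)≠  → 3/7 unlike.
Row 4: S(4,2)–N(4,3)≠ S(4,2)–S(5,2)= S(4,2)–S(5,3)= S(4,2)–S(5,1)= N(4,3)–S(5,3)≠ N(4,3)–S(5,2)≠ S(4,5)–S(5,5)=  → 3/7 unlike.
Row 5: S(5,1)–S(5,2)= S(5,1)–S(6,1)= S(5,1)–N(6,2)≠ S(5,2)–S(5,3)= S(5,2)–N(6,2)≠ S(5,2)–S(6,3)= S(5,2)–S(6,1)= S(5,3)–S(6,3)= S(5,3)–N(6,2)≠ S(5,5)–S(6,5)=  → 3/10 unlike.
Row 6: S(6,1)–N(6,2)≠ N(6,2)–S(6,3)≠  → 2/2 unlike.
Total adjacent occupied pairs: 52; unlike-type pairs: 18.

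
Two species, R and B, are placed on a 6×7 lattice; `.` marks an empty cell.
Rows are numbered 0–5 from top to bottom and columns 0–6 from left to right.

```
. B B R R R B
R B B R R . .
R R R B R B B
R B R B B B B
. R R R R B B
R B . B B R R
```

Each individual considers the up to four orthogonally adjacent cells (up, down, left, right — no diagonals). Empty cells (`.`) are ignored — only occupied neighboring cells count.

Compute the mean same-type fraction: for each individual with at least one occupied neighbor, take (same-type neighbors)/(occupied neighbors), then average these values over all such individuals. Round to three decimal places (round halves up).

0.538

Row 0: (0,1)B 2/2 · (0,2)B 2/3 · (0,3)R 2/3 · (0,4)R 3/3 · (0,5)R 1/2 · (0,6)B 0/1
Row 1: (1,0)R 1/2 · (1,1)B 2/4 · (1,2)B 2/4 · (1,3)R 2/4 · (1,4)R 3/3
Row 2: (2,0)R 3/3 · (2,1)R 2/4 · (2,2)R 2/4 · (2,3)B 1/4 · (2,4)R 1/4 · (2,5)B 2/3 · (2,6)B 2/2
Row 3: (3,0)R 1/2 · (3,1)B 0/4 · (3,2)R 2/4 · (3,3)B 2/4 · (3,4)B 2/4 · (3,5)B 4/4 · (3,6)B 3/3
Row 4: (4,1)R 1/3 · (4,2)R 3/3 · (4,3)R 2/4 · (4,4)R 1/4 · (4,5)B 2/4 · (4,6)B 2/3
Row 5: (5,0)R 0/1 · (5,1)B 0/2 · (5,3)B 1/2 · (5,4)B 1/3 · (5,5)R 1/3 · (5,6)R 1/2
Sum over 37 individuals: 2/2 + 2/3 + 2/3 + 3/3 + 1/2 + 0/1 + 1/2 + 2/4 + 2/4 + 2/4 + 3/3 + 3/3 + 2/4 + 2/4 + 1/4 + 1/4 + 2/3 + 2/2 + 1/2 + 0/4 + 2/4 + 2/4 + 2/4 + 4/4 + 3/3 + 1/3 + 3/3 + 2/4 + 1/4 + 2/4 + 2/3 + 0/1 + 0/2 + 1/2 + 1/3 + 1/3 + 1/2 = 239/12; mean = 239/12 ÷ 37 = 239/444 = 0.538288… → 0.538.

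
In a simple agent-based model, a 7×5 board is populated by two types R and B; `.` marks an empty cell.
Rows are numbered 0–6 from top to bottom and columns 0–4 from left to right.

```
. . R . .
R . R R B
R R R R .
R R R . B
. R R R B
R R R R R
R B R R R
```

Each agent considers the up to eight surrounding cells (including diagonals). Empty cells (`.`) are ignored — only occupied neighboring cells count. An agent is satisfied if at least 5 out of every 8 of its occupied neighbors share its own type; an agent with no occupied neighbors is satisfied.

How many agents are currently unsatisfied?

4

(0,2)R 2/2 ✓
(1,0)R 2/2 ✓
(1,2)R 5/5 ✓
(1,3)R 4/5 ✓
(1,4)B 0/2 ✗
(2,0)R 4/4 ✓
(2,1)R 7/7 ✓
(2,2)R 6/6 ✓
(2,3)R 4/6 ✓
(3,0)R 4/4 ✓
(3,1)R 7/7 ✓
(3,2)R 7/7 ✓
(3,4)B 1/3 ✗
(4,1)R 7/7 ✓
(4,2)R 7/7 ✓
(4,3)R 5/7 ✓
(4,4)B 1/4 ✗
(5,0)R 3/4 ✓
(5,1)R 6/7 ✓
(5,2)R 7/8 ✓
(5,3)R 7/8 ✓
(5,4)R 4/5 ✓
(6,0)R 2/3 ✓
(6,1)B 0/5 ✗
(6,2)R 4/5 ✓
(6,3)R 5/5 ✓
(6,4)R 3/3 ✓
Unsatisfied: (1,4), (3,4), (4,4), (6,1) — 4 in total.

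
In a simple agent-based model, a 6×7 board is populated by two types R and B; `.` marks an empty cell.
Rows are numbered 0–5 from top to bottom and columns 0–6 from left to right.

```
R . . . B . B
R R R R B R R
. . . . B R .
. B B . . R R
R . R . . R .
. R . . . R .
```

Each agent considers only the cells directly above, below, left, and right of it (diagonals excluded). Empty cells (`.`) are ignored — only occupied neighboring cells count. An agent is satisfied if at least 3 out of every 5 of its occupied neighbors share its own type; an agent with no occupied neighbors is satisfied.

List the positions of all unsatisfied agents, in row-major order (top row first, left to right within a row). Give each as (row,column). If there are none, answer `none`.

(0,0)R 1/1 ✓
(0,4)B 1/1 ✓
(0,6)B 0/1 ✗
(1,0)R 2/2 ✓
(1,1)R 2/2 ✓
(1,2)R 2/2 ✓
(1,3)R 1/2 ✗
(1,4)B 2/4 ✗
(1,5)R 2/3 ✓
(1,6)R 1/2 ✗
(2,4)B 1/2 ✗
(2,5)R 2/3 ✓
(3,1)B 1/1 ✓
(3,2)B 1/2 ✗
(3,5)R 3/3 ✓
(3,6)R 1/1 ✓
(4,0)R 0/0 ✓
(4,2)R 0/1 ✗
(4,5)R 2/2 ✓
(5,1)R 0/0 ✓
(5,5)R 1/1 ✓

(0,6), (1,3), (1,4), (1,6), (2,4), (3,2), (4,2)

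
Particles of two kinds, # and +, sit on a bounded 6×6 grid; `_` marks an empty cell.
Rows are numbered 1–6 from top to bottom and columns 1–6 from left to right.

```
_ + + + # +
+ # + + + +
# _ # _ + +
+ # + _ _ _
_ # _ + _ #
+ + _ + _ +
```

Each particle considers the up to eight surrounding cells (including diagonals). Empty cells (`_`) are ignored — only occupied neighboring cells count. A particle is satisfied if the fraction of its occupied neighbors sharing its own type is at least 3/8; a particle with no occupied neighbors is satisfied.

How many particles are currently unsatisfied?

(1,2)+ 3/4 ok
(1,3)+ 4/5 ok
(1,4)+ 4/5 ok
(1,5)# 0/5 unhappy
(1,6)+ 2/3 ok
(2,1)+ 1/3 unhappy
(2,2)# 2/6 unhappy
(2,3)+ 4/6 ok
(2,4)+ 5/7 ok
(2,5)+ 6/7 ok
(2,6)+ 4/5 ok
(3,1)# 2/4 ok
(3,3)# 2/5 ok
(3,5)+ 4/4 ok
(3,6)+ 3/3 ok
(4,1)+ 0/3 unhappy
(4,2)# 3/5 ok
(4,3)+ 1/4 unhappy
(5,2)# 1/5 unhappy
(5,4)+ 2/2 ok
(5,6)# 0/1 unhappy
(6,1)+ 1/2 ok
(6,2)+ 1/2 ok
(6,4)+ 1/1 ok
(6,6)+ 0/1 unhappy
Unsatisfied: (1,5), (2,1), (2,2), (4,1), (4,3), (5,2), (5,6), (6,6) — 8 in total.

8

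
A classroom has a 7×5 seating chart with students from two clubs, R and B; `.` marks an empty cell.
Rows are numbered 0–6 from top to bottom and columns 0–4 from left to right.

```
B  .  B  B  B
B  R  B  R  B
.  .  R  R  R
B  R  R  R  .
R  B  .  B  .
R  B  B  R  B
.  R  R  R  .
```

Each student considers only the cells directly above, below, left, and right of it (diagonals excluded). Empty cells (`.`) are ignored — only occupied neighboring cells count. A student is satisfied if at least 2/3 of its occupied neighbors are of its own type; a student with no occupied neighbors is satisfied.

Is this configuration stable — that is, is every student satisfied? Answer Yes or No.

Row 0: (0,0)B 1/1 ok · (0,2)B 2/2 ok · (0,3)B 2/3 ok · (0,4)B 2/2 ok
Row 1: (1,0)B 1/2 unhappy · (1,1)R 0/2 unhappy · (1,2)B 1/4 unhappy · (1,3)R 1/4 unhappy · (1,4)B 1/3 unhappy
Row 2: (2,2)R 2/3 ok · (2,3)R 4/4 ok · (2,4)R 1/2 unhappy
Row 3: (3,0)B 0/2 unhappy · (3,1)R 1/3 unhappy · (3,2)R 3/3 ok · (3,3)R 2/3 ok
Row 4: (4,0)R 1/3 unhappy · (4,1)B 1/3 unhappy · (4,3)B 0/2 unhappy
Row 5: (5,0)R 1/2 unhappy · (5,1)B 2/4 unhappy · (5,2)B 1/3 unhappy · (5,3)R 1/4 unhappy · (5,4)B 0/1 unhappy
Row 6: (6,1)R 1/2 unhappy · (6,2)R 2/3 ok · (6,3)R 2/2 ok
For instance (1,0) has only 1/2 same-type neighbors, below 2/3.

No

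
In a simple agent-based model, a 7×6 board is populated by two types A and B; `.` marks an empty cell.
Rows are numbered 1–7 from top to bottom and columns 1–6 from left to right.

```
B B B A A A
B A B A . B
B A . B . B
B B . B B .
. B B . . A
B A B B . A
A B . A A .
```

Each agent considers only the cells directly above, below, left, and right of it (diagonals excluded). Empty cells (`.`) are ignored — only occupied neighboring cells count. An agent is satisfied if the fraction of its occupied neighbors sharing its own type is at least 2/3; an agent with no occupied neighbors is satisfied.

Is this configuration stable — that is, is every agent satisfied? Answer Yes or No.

No

(1,1)B 2/2 ok
(1,2)B 2/3 ok
(1,3)B 2/3 ok
(1,4)A 2/3 ok
(1,5)A 2/2 ok
(1,6)A 1/2 unhappy
(2,1)B 2/3 ok
(2,2)A 1/4 unhappy
(2,3)B 1/3 unhappy
(2,4)A 1/3 unhappy
(2,6)B 1/2 unhappy
(3,1)B 2/3 ok
(3,2)A 1/3 unhappy
(3,4)B 1/2 unhappy
(3,6)B 1/1 ok
(4,1)B 2/2 ok
(4,2)B 2/3 ok
(4,4)B 2/2 ok
(4,5)B 1/1 ok
(5,2)B 2/3 ok
(5,3)B 2/2 ok
(5,6)A 1/1 ok
(6,1)B 0/2 unhappy
(6,2)A 0/4 unhappy
(6,3)B 2/3 ok
(6,4)B 1/2 unhappy
(6,6)A 1/1 ok
(7,1)A 0/2 unhappy
(7,2)B 0/2 unhappy
(7,4)A 1/2 unhappy
(7,5)A 1/1 ok
For instance (1,6) has only 1/2 same-type neighbors, below 2/3.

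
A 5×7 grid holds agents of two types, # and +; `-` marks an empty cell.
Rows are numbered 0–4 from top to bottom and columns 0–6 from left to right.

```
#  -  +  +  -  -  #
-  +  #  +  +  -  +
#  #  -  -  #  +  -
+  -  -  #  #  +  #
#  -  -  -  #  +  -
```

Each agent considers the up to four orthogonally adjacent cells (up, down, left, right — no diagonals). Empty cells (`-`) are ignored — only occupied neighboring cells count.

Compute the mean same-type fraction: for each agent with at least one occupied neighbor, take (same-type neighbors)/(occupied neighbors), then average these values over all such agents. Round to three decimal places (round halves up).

Row 0: (0,0)# — no occupied neighbors · (0,2)+ 1/2 · (0,3)+ 2/2 · (0,6)# 0/1
Row 1: (1,1)+ 0/2 · (1,2)# 0/3 · (1,3)+ 2/3 · (1,4)+ 1/2 · (1,6)+ 0/1
Row 2: (2,0)# 1/2 · (2,1)# 1/2 · (2,4)# 1/3 · (2,5)+ 1/2
Row 3: (3,0)+ 0/2 · (3,3)# 1/1 · (3,4)# 3/4 · (3,5)+ 2/4 · (3,6)# 0/1
Row 4: (4,0)# 0/1 · (4,4)# 1/2 · (4,5)+ 1/2
Sum over 20 agents: 1/2 + 2/2 + 0/1 + 0/2 + 0/3 + 2/3 + 1/2 + 0/1 + 1/2 + 1/2 + 1/3 + 1/2 + 0/2 + 1/1 + 3/4 + 2/4 + 0/1 + 0/1 + 1/2 + 1/2 = 31/4; mean = 31/4 ÷ 20 = 31/80 = 0.3875 → 0.388.

0.388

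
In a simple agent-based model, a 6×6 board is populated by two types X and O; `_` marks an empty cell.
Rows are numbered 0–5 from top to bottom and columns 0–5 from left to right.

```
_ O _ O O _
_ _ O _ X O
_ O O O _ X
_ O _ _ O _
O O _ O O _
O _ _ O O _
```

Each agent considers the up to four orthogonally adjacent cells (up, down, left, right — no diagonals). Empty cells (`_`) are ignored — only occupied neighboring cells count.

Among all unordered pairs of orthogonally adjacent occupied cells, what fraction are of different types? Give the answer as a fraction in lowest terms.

Scan each occupied cell's neighbors to the right and below so each pair is counted once.
From row 0: 1 unlike of 2 pairs (running 1/2).
From row 1: 2 unlike of 3 pairs (running 3/5).
From row 2: 0 unlike of 3 pairs (running 3/8).
From row 3: 0 unlike of 2 pairs (running 3/10).
From row 4: 0 unlike of 5 pairs (running 3/15).
From row 5: 0 unlike of 1 pairs (running 3/16).
Total adjacent occupied pairs: 16; unlike-type pairs: 3.
3/16 is already in lowest terms.

3/16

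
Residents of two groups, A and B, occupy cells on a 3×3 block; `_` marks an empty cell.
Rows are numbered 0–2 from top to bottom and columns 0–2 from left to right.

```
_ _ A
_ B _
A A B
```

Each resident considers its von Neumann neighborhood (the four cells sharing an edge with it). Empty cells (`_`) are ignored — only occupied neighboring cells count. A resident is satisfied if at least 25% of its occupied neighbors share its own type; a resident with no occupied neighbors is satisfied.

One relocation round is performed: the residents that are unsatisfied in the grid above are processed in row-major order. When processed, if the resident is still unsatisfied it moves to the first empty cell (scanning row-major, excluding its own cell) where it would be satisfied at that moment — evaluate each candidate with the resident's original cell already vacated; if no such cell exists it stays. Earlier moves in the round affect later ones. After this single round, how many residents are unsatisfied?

Initially unsatisfied (in order): (1,1), (2,2).
  (1,1) → (0,0).
  (2,2) → (0,1).
Resulting grid:
B B A
_ _ _
A A _
Unsatisfied now: (0,2).

1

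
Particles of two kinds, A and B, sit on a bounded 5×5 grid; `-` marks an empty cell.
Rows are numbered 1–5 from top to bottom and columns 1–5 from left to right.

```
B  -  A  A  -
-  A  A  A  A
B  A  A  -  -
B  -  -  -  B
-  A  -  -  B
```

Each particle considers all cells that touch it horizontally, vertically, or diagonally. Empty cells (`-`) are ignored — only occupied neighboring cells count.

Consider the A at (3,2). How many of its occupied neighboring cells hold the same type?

3

Occupied neighbors of (3,2): (2,2)=A, (2,3)=A, (3,1)=B, (3,3)=A, (4,1)=B.
Same type (A): 3 of 5.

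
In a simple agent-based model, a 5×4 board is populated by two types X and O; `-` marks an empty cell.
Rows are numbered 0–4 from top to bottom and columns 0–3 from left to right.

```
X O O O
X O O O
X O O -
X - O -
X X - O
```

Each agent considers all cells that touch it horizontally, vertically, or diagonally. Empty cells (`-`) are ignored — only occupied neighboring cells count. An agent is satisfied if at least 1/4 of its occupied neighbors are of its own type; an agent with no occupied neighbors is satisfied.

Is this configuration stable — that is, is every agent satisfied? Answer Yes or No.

Yes

(0,0)X 1/3 ok
(0,1)O 3/5 ok
(0,2)O 5/5 ok
(0,3)O 3/3 ok
(1,0)X 2/5 ok
(1,1)O 5/8 ok
(1,2)O 7/7 ok
(1,3)O 4/4 ok
(2,0)X 2/4 ok
(2,1)O 4/7 ok
(2,2)O 5/5 ok
(3,0)X 3/4 ok
(3,2)O 3/4 ok
(4,0)X 2/2 ok
(4,1)X 2/3 ok
(4,3)O 1/1 ok
All meet the threshold, so the configuration is stable.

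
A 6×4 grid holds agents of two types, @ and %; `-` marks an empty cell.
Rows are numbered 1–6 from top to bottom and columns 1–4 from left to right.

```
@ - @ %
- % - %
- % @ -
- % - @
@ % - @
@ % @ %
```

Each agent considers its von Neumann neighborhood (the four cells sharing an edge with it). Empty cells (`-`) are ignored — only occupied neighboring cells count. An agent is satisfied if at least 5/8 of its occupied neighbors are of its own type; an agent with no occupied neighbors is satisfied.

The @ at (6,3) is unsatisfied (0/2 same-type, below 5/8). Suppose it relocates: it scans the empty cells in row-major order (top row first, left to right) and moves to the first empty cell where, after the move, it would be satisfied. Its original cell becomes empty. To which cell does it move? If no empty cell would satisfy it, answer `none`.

(1,2)

Vacating (6,3). Empty cells in order:
  (1,2): 2/3 same-type → satisfied — stop here.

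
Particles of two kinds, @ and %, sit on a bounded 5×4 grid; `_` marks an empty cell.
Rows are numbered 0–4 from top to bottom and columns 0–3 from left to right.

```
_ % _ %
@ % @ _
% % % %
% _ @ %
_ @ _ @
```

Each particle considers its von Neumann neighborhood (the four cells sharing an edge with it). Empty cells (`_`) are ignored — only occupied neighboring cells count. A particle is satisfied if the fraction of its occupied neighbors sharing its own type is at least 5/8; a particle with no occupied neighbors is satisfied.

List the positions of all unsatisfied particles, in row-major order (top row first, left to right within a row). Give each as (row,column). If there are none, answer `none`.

(1,0), (1,1), (1,2), (2,2), (3,2), (3,3), (4,3)

(0,1)% 1/1 satisfied
(0,3)% 0/0 satisfied
(1,0)@ 0/2 not
(1,1)% 2/4 not
(1,2)@ 0/2 not
(2,0)% 2/3 satisfied
(2,1)% 3/3 satisfied
(2,2)% 2/4 not
(2,3)% 2/2 satisfied
(3,0)% 1/1 satisfied
(3,2)@ 0/2 not
(3,3)% 1/3 not
(4,1)@ 0/0 satisfied
(4,3)@ 0/1 not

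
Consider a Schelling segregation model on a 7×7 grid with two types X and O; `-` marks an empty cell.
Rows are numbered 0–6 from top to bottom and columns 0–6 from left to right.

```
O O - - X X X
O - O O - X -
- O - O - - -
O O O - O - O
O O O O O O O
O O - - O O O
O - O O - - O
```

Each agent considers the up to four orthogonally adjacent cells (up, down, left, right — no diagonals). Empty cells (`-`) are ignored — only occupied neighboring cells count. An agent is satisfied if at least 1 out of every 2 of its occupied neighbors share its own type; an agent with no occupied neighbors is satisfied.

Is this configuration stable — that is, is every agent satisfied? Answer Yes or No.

(0,0)O 2/2 satisfied
(0,1)O 1/1 satisfied
(0,4)X 1/1 satisfied
(0,5)X 3/3 satisfied
(0,6)X 1/1 satisfied
(1,0)O 1/1 satisfied
(1,2)O 1/1 satisfied
(1,3)O 2/2 satisfied
(1,5)X 1/1 satisfied
(2,1)O 1/1 satisfied
(2,3)O 1/1 satisfied
(3,0)O 2/2 satisfied
(3,1)O 4/4 satisfied
(3,2)O 2/2 satisfied
(3,4)O 1/1 satisfied
(3,6)O 1/1 satisfied
(4,0)O 3/3 satisfied
(4,1)O 4/4 satisfied
(4,2)O 3/3 satisfied
(4,3)O 2/2 satisfied
(4,4)O 4/4 satisfied
(4,5)O 3/3 satisfied
(4,6)O 3/3 satisfied
(5,0)O 3/3 satisfied
(5,1)O 2/2 satisfied
(5,4)O 2/2 satisfied
(5,5)O 3/3 satisfied
(5,6)O 3/3 satisfied
(6,0)O 1/1 satisfied
(6,2)O 1/1 satisfied
(6,3)O 1/1 satisfied
(6,6)O 1/1 satisfied
All meet the threshold, so the configuration is stable.

Yes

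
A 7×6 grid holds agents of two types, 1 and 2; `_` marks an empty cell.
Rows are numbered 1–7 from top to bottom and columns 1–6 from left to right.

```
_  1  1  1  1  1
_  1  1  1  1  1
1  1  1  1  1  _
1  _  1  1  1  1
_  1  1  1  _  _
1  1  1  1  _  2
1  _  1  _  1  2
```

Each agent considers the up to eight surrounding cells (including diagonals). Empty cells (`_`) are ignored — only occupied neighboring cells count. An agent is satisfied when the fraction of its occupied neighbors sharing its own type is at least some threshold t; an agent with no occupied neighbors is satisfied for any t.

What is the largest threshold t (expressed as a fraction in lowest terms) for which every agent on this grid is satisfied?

(1,2)1 3/3
(1,3)1 5/5
(1,4)1 5/5
(1,5)1 5/5
(1,6)1 3/3
(2,2)1 6/6
(2,3)1 8/8
(2,4)1 8/8
(2,5)1 7/7
(2,6)1 4/4
(3,1)1 3/3
(3,2)1 6/6
(3,3)1 7/7
(3,4)1 8/8
(3,5)1 7/7
(4,1)1 3/3
(4,3)1 7/7
(4,4)1 7/7
(4,5)1 5/5
(4,6)1 2/2
(5,2)1 6/6
(5,3)1 7/7
(5,4)1 6/6
(6,1)1 3/3
(6,2)1 6/6
(6,3)1 6/6
(6,4)1 5/5
(6,6)2 1/2
(7,1)1 2/2
(7,3)1 3/3
(7,5)1 1/3
(7,6)2 1/2
The smallest same-type fraction is 1/3 at (7,5), which reduces to 1/3. Any threshold above that leaves this agent unsatisfied.

1/3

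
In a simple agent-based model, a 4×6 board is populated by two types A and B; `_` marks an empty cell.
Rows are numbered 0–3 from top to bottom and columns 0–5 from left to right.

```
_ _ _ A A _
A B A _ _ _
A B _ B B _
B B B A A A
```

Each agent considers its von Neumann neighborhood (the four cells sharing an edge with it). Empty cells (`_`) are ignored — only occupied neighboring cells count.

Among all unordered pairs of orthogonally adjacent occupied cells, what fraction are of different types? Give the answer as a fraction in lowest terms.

Scan each occupied cell's neighbors to the right and below so each pair is counted once.
Row 0: A(0,3)–A(0,4)=  → 0/1 unlike.
Row 1: A(1,0)–B(1,1)≠ A(1,0)–A(2,0)= B(1,1)–A(1,2)≠ B(1,1)–B(2,1)=  → 2/4 unlike.
Row 2: A(2,0)–B(2,1)≠ A(2,0)–B(3,0)≠ B(2,1)–B(3,1)= B(2,3)–B(2,4)= B(2,3)–A(3,3)≠ B(2,4)–A(3,4)≠  → 4/6 unlike.
Row 3: B(3,0)–B(3,1)= B(3,1)–B(3,2)= B(3,2)–A(3,3)≠ A(3,3)–A(3,4)= A(3,4)–A(3,5)=  → 1/5 unlike.
Total adjacent occupied pairs: 16; unlike-type pairs: 7.
7/16 is already in lowest terms.

7/16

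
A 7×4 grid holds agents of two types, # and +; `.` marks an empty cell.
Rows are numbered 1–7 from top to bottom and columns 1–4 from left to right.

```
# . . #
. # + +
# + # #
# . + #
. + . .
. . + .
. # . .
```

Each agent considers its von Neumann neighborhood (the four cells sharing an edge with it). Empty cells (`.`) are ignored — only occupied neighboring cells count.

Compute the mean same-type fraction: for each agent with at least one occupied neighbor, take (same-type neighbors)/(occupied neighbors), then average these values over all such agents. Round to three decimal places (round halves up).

Row 1: (1,1)# — no occupied neighbors · (1,4)# 0/1
Row 2: (2,2)# 0/2 · (2,3)+ 1/3 · (2,4)+ 1/3
Row 3: (3,1)# 1/2 · (3,2)+ 0/3 · (3,3)# 1/4 · (3,4)# 2/3
Row 4: (4,1)# 1/1 · (4,3)+ 0/2 · (4,4)# 1/2
Row 5: (5,2)+ — no occupied neighbors
Row 6: (6,3)+ — no occupied neighbors
Row 7: (7,2)# — no occupied neighbors
Sum over 11 agents: 0/1 + 0/2 + 1/3 + 1/3 + 1/2 + 0/3 + 1/4 + 2/3 + 1/1 + 0/2 + 1/2 = 43/12; mean = 43/12 ÷ 11 = 43/132 = 0.325757… → 0.326.

0.326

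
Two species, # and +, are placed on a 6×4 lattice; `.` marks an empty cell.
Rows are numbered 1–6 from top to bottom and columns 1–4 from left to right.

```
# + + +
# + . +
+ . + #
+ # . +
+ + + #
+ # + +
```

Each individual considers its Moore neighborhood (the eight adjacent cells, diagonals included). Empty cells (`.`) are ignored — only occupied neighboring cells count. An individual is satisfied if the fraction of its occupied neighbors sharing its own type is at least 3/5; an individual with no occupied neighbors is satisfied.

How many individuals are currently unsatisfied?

10

(1,1)# 1/3 unhappy
(1,2)+ 2/4 unhappy
(1,3)+ 4/4 ok
(1,4)+ 2/2 ok
(2,1)# 1/4 unhappy
(2,2)+ 4/6 ok
(2,4)+ 3/4 ok
(3,1)+ 2/4 unhappy
(3,3)+ 3/5 ok
(3,4)# 0/3 unhappy
(4,1)+ 3/4 ok
(4,2)# 0/6 unhappy
(4,4)+ 2/4 unhappy
(5,1)+ 3/5 ok
(5,2)+ 5/7 ok
(5,3)+ 4/7 unhappy
(5,4)# 0/4 unhappy
(6,1)+ 2/3 ok
(6,2)# 0/5 unhappy
(6,3)+ 3/5 ok
(6,4)+ 2/3 ok
Unsatisfied: (1,1), (1,2), (2,1), (3,1), (3,4), (4,2), (4,4), (5,3), (5,4), (6,2) — 10 in total.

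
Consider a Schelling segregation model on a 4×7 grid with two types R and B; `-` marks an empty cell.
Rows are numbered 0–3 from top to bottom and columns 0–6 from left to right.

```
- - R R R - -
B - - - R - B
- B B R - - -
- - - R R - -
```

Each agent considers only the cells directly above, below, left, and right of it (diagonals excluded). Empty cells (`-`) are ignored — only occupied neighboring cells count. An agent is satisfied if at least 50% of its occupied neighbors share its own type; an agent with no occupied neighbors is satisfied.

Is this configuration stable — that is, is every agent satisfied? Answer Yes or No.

Row 0: (0,2)R 1/1 ok · (0,3)R 2/2 ok · (0,4)R 2/2 ok
Row 1: (1,0)B 0/0 ok · (1,4)R 1/1 ok · (1,6)B 0/0 ok
Row 2: (2,1)B 1/1 ok · (2,2)B 1/2 ok · (2,3)R 1/2 ok
Row 3: (3,3)R 2/2 ok · (3,4)R 1/1 ok
All meet the threshold, so the configuration is stable.

Yes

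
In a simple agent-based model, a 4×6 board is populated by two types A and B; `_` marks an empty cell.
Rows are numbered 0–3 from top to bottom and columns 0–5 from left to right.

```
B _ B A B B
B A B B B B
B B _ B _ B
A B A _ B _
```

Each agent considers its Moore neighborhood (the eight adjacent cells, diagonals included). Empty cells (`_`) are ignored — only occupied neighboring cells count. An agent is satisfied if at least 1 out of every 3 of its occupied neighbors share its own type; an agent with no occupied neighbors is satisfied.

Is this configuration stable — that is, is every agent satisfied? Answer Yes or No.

(0,0)B 1/2 ✓
(0,2)B 2/4 ✓
(0,3)A 0/5 ✗
(0,4)B 4/5 ✓
(0,5)B 3/3 ✓
(1,0)B 3/4 ✓
(1,1)A 0/6 ✗
(1,2)B 4/6 ✓
(1,3)B 5/6 ✓
(1,4)B 6/7 ✓
(1,5)B 4/4 ✓
(2,0)B 3/5 ✓
(2,1)B 4/7 ✓
(2,3)B 4/5 ✓
(2,5)B 3/3 ✓
(3,0)A 0/3 ✗
(3,1)B 2/4 ✓
(3,2)A 0/3 ✗
(3,4)B 2/2 ✓
For instance (0,3) has only 0/5 same-type neighbors, below 1/3.

No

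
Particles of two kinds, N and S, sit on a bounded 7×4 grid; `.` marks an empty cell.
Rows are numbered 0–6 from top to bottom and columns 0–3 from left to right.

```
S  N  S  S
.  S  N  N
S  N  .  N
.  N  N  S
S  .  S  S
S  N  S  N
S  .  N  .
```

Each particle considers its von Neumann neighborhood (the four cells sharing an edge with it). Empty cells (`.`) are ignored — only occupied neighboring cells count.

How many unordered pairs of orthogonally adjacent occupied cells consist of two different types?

Scan each occupied cell's neighbors to the right and below so each pair is counted once.
From row 0: 5 unlike of 6 pairs (running 5/6).
From row 1: 2 unlike of 4 pairs (running 7/10).
From row 2: 2 unlike of 3 pairs (running 9/13).
From row 3: 2 unlike of 4 pairs (running 11/17).
From row 4: 1 unlike of 4 pairs (running 12/21).
From row 5: 4 unlike of 5 pairs (running 16/26).
Total adjacent occupied pairs: 26; unlike-type pairs: 16.

16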